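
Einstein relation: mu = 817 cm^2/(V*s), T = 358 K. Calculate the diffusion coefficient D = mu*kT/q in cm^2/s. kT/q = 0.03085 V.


Step 1: D = mu * (kT/q)
Step 2: D = 817 * 0.03085
Step 3: D = 25.2 cm^2/s

25.2


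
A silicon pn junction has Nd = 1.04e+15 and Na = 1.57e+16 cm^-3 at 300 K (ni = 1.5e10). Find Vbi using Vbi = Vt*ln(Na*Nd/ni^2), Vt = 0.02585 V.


Step 1: Compute Na*Nd/ni^2 = 1.57e+16 * 1.04e+15 / (1.5e10)^2 = 7.2569e+10
Step 2: ln(7.2569e+10) = 25.0078
Step 3: Vbi = 0.02585 * 25.0078 = 0.646 V

0.646


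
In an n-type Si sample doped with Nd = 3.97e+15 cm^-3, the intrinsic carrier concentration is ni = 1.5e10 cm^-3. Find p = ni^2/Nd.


Step 1: Since Nd >> ni, n ≈ Nd = 3.97e+15 cm^-3
Step 2: p = ni^2 / n = (1.5e10)^2 / 3.97e+15
Step 3: p = 2.25e20 / 3.97e+15 = 5.67e+04 cm^-3

5.67e+04


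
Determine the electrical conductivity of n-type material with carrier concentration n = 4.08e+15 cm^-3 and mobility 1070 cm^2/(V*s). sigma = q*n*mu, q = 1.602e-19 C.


Step 1: sigma = q * n * mu
Step 2: sigma = 1.602e-19 * 4.08e+15 * 1070
Step 3: sigma = 6.994e-01 S/cm

6.994e-01


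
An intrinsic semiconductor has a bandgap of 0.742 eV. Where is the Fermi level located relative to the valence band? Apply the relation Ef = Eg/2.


Step 1: For an intrinsic semiconductor, the Fermi level sits at midgap.
Step 2: Ef = Eg / 2 = 0.742 / 2 = 0.371 eV

0.371


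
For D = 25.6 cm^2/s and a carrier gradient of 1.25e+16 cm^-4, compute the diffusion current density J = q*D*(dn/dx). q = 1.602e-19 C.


Step 1: J = q * D * (dn/dx)
Step 2: J = 1.602e-19 * 25.6 * 1.25e+16
Step 3: J = 5.13e-02 A/cm^2

5.13e-02


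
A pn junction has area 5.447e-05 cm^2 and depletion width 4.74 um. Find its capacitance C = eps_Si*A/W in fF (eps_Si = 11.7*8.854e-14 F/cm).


Step 1: eps_Si = 11.7 * 8.854e-14 = 1.035918e-12 F/cm
Step 2: W in cm = 4.74 * 1e-4 = 4.74e-04 cm
Step 3: C = 1.035918e-12 * 5.447e-05 / 4.74e-04 = 1.190432e-13 F
Step 4: C = 119.04 fF

119.04


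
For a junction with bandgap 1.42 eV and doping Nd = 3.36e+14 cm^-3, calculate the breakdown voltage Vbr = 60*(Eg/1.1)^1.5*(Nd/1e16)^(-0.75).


Step 1: Eg/1.1 = 1.42/1.1 = 1.290909
Step 2: (Eg/1.1)^1.5 = 1.290909^1.5 = 1.466707
Step 3: (Nd/1e16)^(-0.75) = (0.0336)^(-0.75) = 12.742233
Step 4: Vbr = 60 * 1.466707 * 12.742233 = 1121.3 V

1121.3


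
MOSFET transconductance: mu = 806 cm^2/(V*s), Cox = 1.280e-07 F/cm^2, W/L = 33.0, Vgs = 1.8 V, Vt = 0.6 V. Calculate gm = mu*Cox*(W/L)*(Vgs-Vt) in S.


Step 1: Vov = Vgs - Vt = 1.8 - 0.6 = 1.2 V
Step 2: gm = mu * Cox * (W/L) * Vov
Step 3: gm = 806 * 1.280e-07 * 33.0 * 1.2 = 4.09e-03 S

4.09e-03


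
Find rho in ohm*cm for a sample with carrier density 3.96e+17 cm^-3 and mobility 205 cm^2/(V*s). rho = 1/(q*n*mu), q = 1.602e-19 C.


Step 1: sigma = q * n * mu = 1.602e-19 * 3.96e+17 * 205 = 1.30050e+01 S/cm
Step 2: rho = 1 / sigma = 1 / 1.30050e+01 = 0.07689 ohm*cm

0.07689


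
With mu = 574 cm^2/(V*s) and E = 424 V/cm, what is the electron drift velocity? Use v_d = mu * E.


Step 1: v_d = mu * E
Step 2: v_d = 574 * 424 = 243376
Step 3: v_d = 2.43e+05 cm/s

2.43e+05


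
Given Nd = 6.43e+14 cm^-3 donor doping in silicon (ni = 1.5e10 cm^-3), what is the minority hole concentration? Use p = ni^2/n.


Step 1: Since Nd >> ni, n ≈ Nd = 6.43e+14 cm^-3
Step 2: p = ni^2 / n = (1.5e10)^2 / 6.43e+14
Step 3: p = 2.25e20 / 6.43e+14 = 3.50e+05 cm^-3

3.50e+05


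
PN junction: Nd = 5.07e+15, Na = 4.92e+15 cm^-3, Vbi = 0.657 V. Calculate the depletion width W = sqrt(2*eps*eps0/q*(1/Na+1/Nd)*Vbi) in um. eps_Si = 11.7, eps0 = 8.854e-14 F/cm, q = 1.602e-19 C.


Step 1: 1/Na + 1/Nd = 1/4.92e+15 + 1/5.07e+15 = 4.00491e-16
Step 2: 2*eps*eps0/q = 2*11.7*8.854e-14/1.602e-19 = 1.293281e+07
Step 3: W^2 = 1.293281e+07 * 4.00491e-16 * 0.657 = 3.40291e-09
Step 4: W = sqrt(3.40291e-09) = 5.833e-05 cm = 0.5833 um

0.5833


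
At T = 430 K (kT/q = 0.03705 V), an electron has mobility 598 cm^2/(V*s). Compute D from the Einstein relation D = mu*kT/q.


Step 1: D = mu * (kT/q)
Step 2: D = 598 * 0.03705
Step 3: D = 22.16 cm^2/s

22.16


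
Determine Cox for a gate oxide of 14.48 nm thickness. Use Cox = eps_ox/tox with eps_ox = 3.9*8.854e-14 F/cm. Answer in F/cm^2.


Step 1: eps_ox = 3.9 * 8.854e-14 = 3.45306e-13 F/cm
Step 2: tox in cm = 14.48 nm * 1e-7 = 1.4480e-06 cm
Step 3: Cox = 3.45306e-13 / 1.4480e-06 = 2.38e-07 F/cm^2

2.38e-07


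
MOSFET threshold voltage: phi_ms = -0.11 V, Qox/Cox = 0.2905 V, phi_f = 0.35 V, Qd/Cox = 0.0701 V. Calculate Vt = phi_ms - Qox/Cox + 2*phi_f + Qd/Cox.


Step 1: Vt = phi_ms - Qox/Cox + 2*phi_f + Qd/Cox
Step 2: Vt = -0.11 - 0.2905 + 2*0.35 + 0.0701
Step 3: Vt = -0.11 - 0.2905 + 0.7 + 0.0701
Step 4: Vt = 0.3696 V

0.3696


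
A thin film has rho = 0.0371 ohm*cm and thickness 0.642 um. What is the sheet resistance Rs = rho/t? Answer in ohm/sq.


Step 1: Convert thickness to cm: t = 0.642 um = 6.4200e-05 cm
Step 2: Rs = rho / t = 0.0371 / 6.4200e-05
Step 3: Rs = 577.9 ohm/sq

577.9


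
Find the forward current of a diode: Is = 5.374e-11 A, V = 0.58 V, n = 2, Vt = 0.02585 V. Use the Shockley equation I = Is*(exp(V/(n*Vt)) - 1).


Step 1: V/(n*Vt) = 0.58/(2*0.02585) = 11.2186
Step 2: exp(11.2186) = 7.4503e+04
Step 3: I = 5.374e-11 * (7.4503e+04 - 1) = 4.00e-06 A

4.00e-06


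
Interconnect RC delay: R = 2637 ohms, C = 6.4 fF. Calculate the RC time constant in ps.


Step 1: tau = R * C
Step 2: tau = 2637 * 6.4 fF = 2637 * 6.4e-15 F
Step 3: tau = 1.68768e-11 s = 16.8768 ps

16.8768


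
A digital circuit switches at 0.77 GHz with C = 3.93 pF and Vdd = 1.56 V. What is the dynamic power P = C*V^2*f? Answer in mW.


Step 1: V^2 = 1.56^2 = 2.4336 V^2
Step 2: P = C*V^2*f = 3.93e-12 F * 2.4336 * 0.77e9 Hz
Step 3: P = 7.36431696e-03 W
Step 4: P = 7.364 mW

7.364


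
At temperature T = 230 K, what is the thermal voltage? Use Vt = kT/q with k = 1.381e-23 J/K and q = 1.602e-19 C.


Step 1: kT = 1.381e-23 * 230 = 3.1763e-21 J
Step 2: Vt = kT/q = 3.1763e-21 / 1.602e-19
Step 3: Vt = 0.01983 V

0.01983


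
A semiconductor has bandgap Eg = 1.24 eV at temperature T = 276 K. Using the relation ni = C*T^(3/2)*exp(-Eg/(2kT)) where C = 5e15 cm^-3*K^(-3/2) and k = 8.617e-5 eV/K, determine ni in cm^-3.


Step 1: Compute kT = 8.617e-5 * 276 = 0.02378292 eV
Step 2: Exponent = -Eg/(2kT) = -1.24/(2*0.02378292) = -26.06913
Step 3: T^(3/2) = 276^1.5 = 4585.26
Step 4: ni = 5e15 * 4585.26 * exp(-26.06913) = 1.09e+08 cm^-3

1.09e+08


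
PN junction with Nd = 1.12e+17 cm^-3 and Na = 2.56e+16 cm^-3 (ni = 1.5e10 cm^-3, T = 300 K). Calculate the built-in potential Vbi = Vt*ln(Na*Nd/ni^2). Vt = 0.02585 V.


Step 1: Compute Na*Nd/ni^2 = 2.56e+16 * 1.12e+17 / (1.5e10)^2 = 1.2743e+13
Step 2: ln(1.2743e+13) = 30.1760
Step 3: Vbi = 0.02585 * 30.1760 = 0.78 V

0.78


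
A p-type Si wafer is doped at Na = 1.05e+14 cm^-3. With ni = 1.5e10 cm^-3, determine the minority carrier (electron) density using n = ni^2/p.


Step 1: Majority hole concentration p ≈ Na = 1.05e+14 cm^-3
Step 2: n = ni^2 / Na = (1.5e10)^2 / 1.05e+14
Step 3: n = 2.14e+06 cm^-3

2.14e+06


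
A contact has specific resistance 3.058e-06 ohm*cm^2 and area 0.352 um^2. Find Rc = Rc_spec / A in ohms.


Step 1: Convert area to cm^2: 0.352 um^2 = 3.5200e-09 cm^2
Step 2: Rc = Rc_spec / A = 3.058e-06 / 3.5200e-09
Step 3: Rc = 8.69e+02 ohms

8.69e+02


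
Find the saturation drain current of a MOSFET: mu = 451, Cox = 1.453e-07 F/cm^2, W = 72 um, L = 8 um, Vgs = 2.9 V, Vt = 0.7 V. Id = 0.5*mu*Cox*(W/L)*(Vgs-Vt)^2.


Step 1: Overdrive voltage Vov = Vgs - Vt = 2.9 - 0.7 = 2.2 V
Step 2: W/L = 72/8 = 9
Step 3: Id = 0.5 * 451 * 1.453e-07 * 9 * 2.2^2
Step 4: Id = 1.43e-03 A

1.43e-03


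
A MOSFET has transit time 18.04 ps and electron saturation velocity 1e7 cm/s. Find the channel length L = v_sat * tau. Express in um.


Step 1: tau in seconds = 18.04 ps * 1e-12 = 1.8040e-11 s
Step 2: L = v_sat * tau = 1e7 * 1.8040e-11 = 1.8040e-04 cm
Step 3: L in um = 1.8040e-04 * 1e4 = 1.804 um

1.804


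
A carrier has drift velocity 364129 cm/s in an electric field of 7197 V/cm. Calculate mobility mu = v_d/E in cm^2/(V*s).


Step 1: mu = v_d / E
Step 2: mu = 364129 / 7197
Step 3: mu = 50.59 cm^2/(V*s)

50.59


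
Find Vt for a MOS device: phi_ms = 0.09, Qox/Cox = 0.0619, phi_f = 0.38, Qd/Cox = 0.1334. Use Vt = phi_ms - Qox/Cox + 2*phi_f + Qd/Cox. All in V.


Step 1: Vt = phi_ms - Qox/Cox + 2*phi_f + Qd/Cox
Step 2: Vt = 0.09 - 0.0619 + 2*0.38 + 0.1334
Step 3: Vt = 0.09 - 0.0619 + 0.76 + 0.1334
Step 4: Vt = 0.9215 V

0.9215


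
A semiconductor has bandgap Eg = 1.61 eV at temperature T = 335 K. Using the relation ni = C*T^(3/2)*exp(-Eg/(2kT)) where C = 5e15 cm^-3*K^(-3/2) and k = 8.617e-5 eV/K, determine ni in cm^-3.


Step 1: Compute kT = 8.617e-5 * 335 = 0.02886695 eV
Step 2: Exponent = -Eg/(2kT) = -1.61/(2*0.02886695) = -27.88656
Step 3: T^(3/2) = 335^1.5 = 6131.51
Step 4: ni = 5e15 * 6131.51 * exp(-27.88656) = 2.37e+07 cm^-3

2.37e+07


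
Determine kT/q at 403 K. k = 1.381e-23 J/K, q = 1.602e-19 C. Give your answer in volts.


Step 1: kT = 1.381e-23 * 403 = 5.56543e-21 J
Step 2: Vt = kT/q = 5.56543e-21 / 1.602e-19
Step 3: Vt = 0.03474 V

0.03474


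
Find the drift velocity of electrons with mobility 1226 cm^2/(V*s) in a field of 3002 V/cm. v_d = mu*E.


Step 1: v_d = mu * E
Step 2: v_d = 1226 * 3002 = 3680452
Step 3: v_d = 3.68e+06 cm/s

3.68e+06


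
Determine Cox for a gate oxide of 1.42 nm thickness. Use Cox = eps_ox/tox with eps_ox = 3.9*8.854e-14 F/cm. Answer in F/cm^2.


Step 1: eps_ox = 3.9 * 8.854e-14 = 3.45306e-13 F/cm
Step 2: tox in cm = 1.42 nm * 1e-7 = 1.4200e-07 cm
Step 3: Cox = 3.45306e-13 / 1.4200e-07 = 2.43e-06 F/cm^2

2.43e-06


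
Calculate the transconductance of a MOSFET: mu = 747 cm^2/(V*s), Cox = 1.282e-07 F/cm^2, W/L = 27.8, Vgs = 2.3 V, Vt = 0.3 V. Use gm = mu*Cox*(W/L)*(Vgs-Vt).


Step 1: Vov = Vgs - Vt = 2.3 - 0.3 = 2.0 V
Step 2: gm = mu * Cox * (W/L) * Vov
Step 3: gm = 747 * 1.282e-07 * 27.8 * 2.0 = 5.32e-03 S

5.32e-03


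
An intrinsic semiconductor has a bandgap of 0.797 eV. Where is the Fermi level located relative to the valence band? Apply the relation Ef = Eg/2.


Step 1: For an intrinsic semiconductor, the Fermi level sits at midgap.
Step 2: Ef = Eg / 2 = 0.797 / 2 = 0.3985 eV

0.3985


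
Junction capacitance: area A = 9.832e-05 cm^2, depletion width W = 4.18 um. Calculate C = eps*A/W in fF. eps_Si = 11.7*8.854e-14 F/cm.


Step 1: eps_Si = 11.7 * 8.854e-14 = 1.035918e-12 F/cm
Step 2: W in cm = 4.18 * 1e-4 = 4.18e-04 cm
Step 3: C = 1.035918e-12 * 9.832e-05 / 4.18e-04 = 2.436638e-13 F
Step 4: C = 243.66 fF

243.66


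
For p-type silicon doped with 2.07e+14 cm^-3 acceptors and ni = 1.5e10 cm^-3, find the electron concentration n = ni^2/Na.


Step 1: Majority hole concentration p ≈ Na = 2.07e+14 cm^-3
Step 2: n = ni^2 / Na = (1.5e10)^2 / 2.07e+14
Step 3: n = 1.09e+06 cm^-3

1.09e+06


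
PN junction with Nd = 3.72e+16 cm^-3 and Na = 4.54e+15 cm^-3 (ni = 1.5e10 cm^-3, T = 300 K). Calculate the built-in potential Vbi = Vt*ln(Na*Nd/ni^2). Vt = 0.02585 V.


Step 1: Compute Na*Nd/ni^2 = 4.54e+15 * 3.72e+16 / (1.5e10)^2 = 7.5061e+11
Step 2: ln(7.5061e+11) = 27.3442
Step 3: Vbi = 0.02585 * 27.3442 = 0.707 V

0.707


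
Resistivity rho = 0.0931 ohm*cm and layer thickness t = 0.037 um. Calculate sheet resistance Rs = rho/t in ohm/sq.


Step 1: Convert thickness to cm: t = 0.037 um = 3.7000e-06 cm
Step 2: Rs = rho / t = 0.0931 / 3.7000e-06
Step 3: Rs = 25162.2 ohm/sq

25162.2


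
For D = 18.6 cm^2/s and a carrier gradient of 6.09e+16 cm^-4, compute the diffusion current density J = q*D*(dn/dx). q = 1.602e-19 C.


Step 1: J = q * D * (dn/dx)
Step 2: J = 1.602e-19 * 18.6 * 6.09e+16
Step 3: J = 1.81e-01 A/cm^2

1.81e-01


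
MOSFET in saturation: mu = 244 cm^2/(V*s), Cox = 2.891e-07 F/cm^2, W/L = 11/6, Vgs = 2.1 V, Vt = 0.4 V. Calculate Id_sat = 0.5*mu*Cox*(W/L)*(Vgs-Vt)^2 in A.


Step 1: Overdrive voltage Vov = Vgs - Vt = 2.1 - 0.4 = 1.7 V
Step 2: W/L = 11/6 = 1.83333
Step 3: Id = 0.5 * 244 * 2.891e-07 * 1.83333 * 1.7^2
Step 4: Id = 1.87e-04 A

1.87e-04


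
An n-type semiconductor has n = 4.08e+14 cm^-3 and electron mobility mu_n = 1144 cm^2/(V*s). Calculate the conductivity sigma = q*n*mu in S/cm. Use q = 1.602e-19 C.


Step 1: sigma = q * n * mu
Step 2: sigma = 1.602e-19 * 4.08e+14 * 1144
Step 3: sigma = 7.477e-02 S/cm

7.477e-02


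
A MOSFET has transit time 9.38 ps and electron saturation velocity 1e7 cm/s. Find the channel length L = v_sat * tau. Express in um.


Step 1: tau in seconds = 9.38 ps * 1e-12 = 9.3800e-12 s
Step 2: L = v_sat * tau = 1e7 * 9.3800e-12 = 9.3800e-05 cm
Step 3: L in um = 9.3800e-05 * 1e4 = 0.938 um

0.938


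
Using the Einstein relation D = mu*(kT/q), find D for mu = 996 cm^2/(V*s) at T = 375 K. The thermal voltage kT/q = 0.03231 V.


Step 1: D = mu * (kT/q)
Step 2: D = 996 * 0.03231
Step 3: D = 32.18 cm^2/s

32.18


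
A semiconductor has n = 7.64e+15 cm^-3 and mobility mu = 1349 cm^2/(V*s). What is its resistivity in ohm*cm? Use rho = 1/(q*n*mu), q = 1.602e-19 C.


Step 1: sigma = q * n * mu = 1.602e-19 * 7.64e+15 * 1349 = 1.65108e+00 S/cm
Step 2: rho = 1 / sigma = 1 / 1.65108e+00 = 0.6057 ohm*cm

0.6057


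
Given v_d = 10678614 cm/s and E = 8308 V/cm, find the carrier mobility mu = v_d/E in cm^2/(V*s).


Step 1: mu = v_d / E
Step 2: mu = 10678614 / 8308
Step 3: mu = 1285.34 cm^2/(V*s)

1285.34


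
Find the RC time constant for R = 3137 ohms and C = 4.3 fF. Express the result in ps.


Step 1: tau = R * C
Step 2: tau = 3137 * 4.3 fF = 3137 * 4.3e-15 F
Step 3: tau = 1.34891e-11 s = 13.4891 ps

13.4891


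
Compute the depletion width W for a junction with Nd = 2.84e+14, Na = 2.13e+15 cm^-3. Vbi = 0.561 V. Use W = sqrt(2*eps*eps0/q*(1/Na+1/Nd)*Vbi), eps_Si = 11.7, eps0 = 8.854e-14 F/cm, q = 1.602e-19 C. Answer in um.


Step 1: 1/Na + 1/Nd = 1/2.13e+15 + 1/2.84e+14 = 3.99061e-15
Step 2: 2*eps*eps0/q = 2*11.7*8.854e-14/1.602e-19 = 1.293281e+07
Step 3: W^2 = 1.293281e+07 * 3.99061e-15 * 0.561 = 2.89531e-08
Step 4: W = sqrt(2.89531e-08) = 1.702e-04 cm = 1.702 um

1.702


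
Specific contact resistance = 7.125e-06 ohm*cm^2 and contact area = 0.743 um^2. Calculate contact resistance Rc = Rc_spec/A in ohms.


Step 1: Convert area to cm^2: 0.743 um^2 = 7.4300e-09 cm^2
Step 2: Rc = Rc_spec / A = 7.125e-06 / 7.4300e-09
Step 3: Rc = 9.59e+02 ohms

9.59e+02


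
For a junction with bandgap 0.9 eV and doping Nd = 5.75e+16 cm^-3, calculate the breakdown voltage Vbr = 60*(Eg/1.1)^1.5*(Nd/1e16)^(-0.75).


Step 1: Eg/1.1 = 0.9/1.1 = 0.818182
Step 2: (Eg/1.1)^1.5 = 0.818182^1.5 = 0.740074
Step 3: (Nd/1e16)^(-0.75) = (5.75)^(-0.75) = 0.269308
Step 4: Vbr = 60 * 0.740074 * 0.269308 = 12.0 V

12.0


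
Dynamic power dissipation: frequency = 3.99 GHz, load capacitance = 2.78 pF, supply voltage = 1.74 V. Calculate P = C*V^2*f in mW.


Step 1: V^2 = 1.74^2 = 3.0276 V^2
Step 2: P = C*V^2*f = 2.78e-12 F * 3.0276 * 3.99e9 Hz
Step 3: P = 3.358274472e-02 W
Step 4: P = 33.583 mW

33.583


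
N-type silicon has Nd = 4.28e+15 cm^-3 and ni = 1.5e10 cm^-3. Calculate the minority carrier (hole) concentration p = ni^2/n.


Step 1: Since Nd >> ni, n ≈ Nd = 4.28e+15 cm^-3
Step 2: p = ni^2 / n = (1.5e10)^2 / 4.28e+15
Step 3: p = 2.25e20 / 4.28e+15 = 5.26e+04 cm^-3

5.26e+04


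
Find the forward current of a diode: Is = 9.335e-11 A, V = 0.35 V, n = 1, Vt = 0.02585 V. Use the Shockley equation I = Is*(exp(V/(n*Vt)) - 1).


Step 1: V/(n*Vt) = 0.35/(1*0.02585) = 13.5397
Step 2: exp(13.5397) = 7.5896e+05
Step 3: I = 9.335e-11 * (7.5896e+05 - 1) = 7.08e-05 A

7.08e-05


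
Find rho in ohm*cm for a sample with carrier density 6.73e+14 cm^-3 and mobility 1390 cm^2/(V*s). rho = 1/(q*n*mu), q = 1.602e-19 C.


Step 1: sigma = q * n * mu = 1.602e-19 * 6.73e+14 * 1390 = 1.49862e-01 S/cm
Step 2: rho = 1 / sigma = 1 / 1.49862e-01 = 6.673 ohm*cm

6.673


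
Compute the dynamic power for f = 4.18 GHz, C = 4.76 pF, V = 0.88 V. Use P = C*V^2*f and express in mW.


Step 1: V^2 = 0.88^2 = 0.7744 V^2
Step 2: P = C*V^2*f = 4.76e-12 F * 0.7744 * 4.18e9 Hz
Step 3: P = 1.540808192e-02 W
Step 4: P = 15.408 mW

15.408


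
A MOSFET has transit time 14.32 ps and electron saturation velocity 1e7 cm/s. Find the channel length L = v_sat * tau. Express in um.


Step 1: tau in seconds = 14.32 ps * 1e-12 = 1.4320e-11 s
Step 2: L = v_sat * tau = 1e7 * 1.4320e-11 = 1.4320e-04 cm
Step 3: L in um = 1.4320e-04 * 1e4 = 1.432 um

1.432


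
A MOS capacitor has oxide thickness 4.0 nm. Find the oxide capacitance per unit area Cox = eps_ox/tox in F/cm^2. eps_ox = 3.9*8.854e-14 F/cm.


Step 1: eps_ox = 3.9 * 8.854e-14 = 3.45306e-13 F/cm
Step 2: tox in cm = 4.0 nm * 1e-7 = 4.0000e-07 cm
Step 3: Cox = 3.45306e-13 / 4.0000e-07 = 8.63e-07 F/cm^2

8.63e-07


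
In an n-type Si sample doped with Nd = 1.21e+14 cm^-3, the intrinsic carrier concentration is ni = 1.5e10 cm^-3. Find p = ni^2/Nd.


Step 1: Since Nd >> ni, n ≈ Nd = 1.21e+14 cm^-3
Step 2: p = ni^2 / n = (1.5e10)^2 / 1.21e+14
Step 3: p = 2.25e20 / 1.21e+14 = 1.86e+06 cm^-3

1.86e+06


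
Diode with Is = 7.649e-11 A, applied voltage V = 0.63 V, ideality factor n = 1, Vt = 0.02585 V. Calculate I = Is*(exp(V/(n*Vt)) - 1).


Step 1: V/(n*Vt) = 0.63/(1*0.02585) = 24.3714
Step 2: exp(24.3714) = 3.8403e+10
Step 3: I = 7.649e-11 * (3.8403e+10 - 1) = 2.94e+00 A

2.94e+00


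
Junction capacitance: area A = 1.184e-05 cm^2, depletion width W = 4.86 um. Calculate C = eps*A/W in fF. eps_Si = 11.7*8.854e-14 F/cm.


Step 1: eps_Si = 11.7 * 8.854e-14 = 1.035918e-12 F/cm
Step 2: W in cm = 4.86 * 1e-4 = 4.86e-04 cm
Step 3: C = 1.035918e-12 * 1.184e-05 / 4.86e-04 = 2.523718e-14 F
Step 4: C = 25.24 fF

25.24


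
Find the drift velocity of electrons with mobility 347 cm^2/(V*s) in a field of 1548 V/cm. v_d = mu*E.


Step 1: v_d = mu * E
Step 2: v_d = 347 * 1548 = 537156
Step 3: v_d = 5.37e+05 cm/s

5.37e+05


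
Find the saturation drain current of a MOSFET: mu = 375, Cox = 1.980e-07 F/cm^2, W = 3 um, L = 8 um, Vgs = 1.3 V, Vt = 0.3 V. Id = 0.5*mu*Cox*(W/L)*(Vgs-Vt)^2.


Step 1: Overdrive voltage Vov = Vgs - Vt = 1.3 - 0.3 = 1.0 V
Step 2: W/L = 3/8 = 0.375
Step 3: Id = 0.5 * 375 * 1.980e-07 * 0.375 * 1.0^2
Step 4: Id = 1.39e-05 A

1.39e-05


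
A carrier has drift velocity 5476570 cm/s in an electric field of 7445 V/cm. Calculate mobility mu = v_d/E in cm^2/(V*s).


Step 1: mu = v_d / E
Step 2: mu = 5476570 / 7445
Step 3: mu = 735.6 cm^2/(V*s)

735.6


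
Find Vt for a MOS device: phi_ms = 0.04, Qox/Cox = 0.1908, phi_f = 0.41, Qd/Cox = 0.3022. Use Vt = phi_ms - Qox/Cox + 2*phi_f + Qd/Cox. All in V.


Step 1: Vt = phi_ms - Qox/Cox + 2*phi_f + Qd/Cox
Step 2: Vt = 0.04 - 0.1908 + 2*0.41 + 0.3022
Step 3: Vt = 0.04 - 0.1908 + 0.82 + 0.3022
Step 4: Vt = 0.9714 V

0.9714


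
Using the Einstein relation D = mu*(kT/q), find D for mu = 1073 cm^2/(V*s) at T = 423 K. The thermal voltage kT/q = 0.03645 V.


Step 1: D = mu * (kT/q)
Step 2: D = 1073 * 0.03645
Step 3: D = 39.11 cm^2/s

39.11


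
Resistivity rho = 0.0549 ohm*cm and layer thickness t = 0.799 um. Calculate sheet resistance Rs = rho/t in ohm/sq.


Step 1: Convert thickness to cm: t = 0.799 um = 7.9900e-05 cm
Step 2: Rs = rho / t = 0.0549 / 7.9900e-05
Step 3: Rs = 687.1 ohm/sq

687.1


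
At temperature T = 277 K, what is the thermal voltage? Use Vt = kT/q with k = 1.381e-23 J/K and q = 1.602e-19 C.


Step 1: kT = 1.381e-23 * 277 = 3.82537e-21 J
Step 2: Vt = kT/q = 3.82537e-21 / 1.602e-19
Step 3: Vt = 0.02388 V

0.02388


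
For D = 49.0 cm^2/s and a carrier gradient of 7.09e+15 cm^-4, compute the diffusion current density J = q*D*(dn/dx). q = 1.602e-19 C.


Step 1: J = q * D * (dn/dx)
Step 2: J = 1.602e-19 * 49.0 * 7.09e+15
Step 3: J = 5.57e-02 A/cm^2

5.57e-02


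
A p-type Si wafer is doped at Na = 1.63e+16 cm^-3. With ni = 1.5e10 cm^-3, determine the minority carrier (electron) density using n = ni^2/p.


Step 1: Majority hole concentration p ≈ Na = 1.63e+16 cm^-3
Step 2: n = ni^2 / Na = (1.5e10)^2 / 1.63e+16
Step 3: n = 1.38e+04 cm^-3

1.38e+04


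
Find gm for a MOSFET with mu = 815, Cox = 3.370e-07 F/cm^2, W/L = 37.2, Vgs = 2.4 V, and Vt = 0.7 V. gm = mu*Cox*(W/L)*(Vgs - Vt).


Step 1: Vov = Vgs - Vt = 2.4 - 0.7 = 1.7 V
Step 2: gm = mu * Cox * (W/L) * Vov
Step 3: gm = 815 * 3.370e-07 * 37.2 * 1.7 = 1.74e-02 S

1.74e-02


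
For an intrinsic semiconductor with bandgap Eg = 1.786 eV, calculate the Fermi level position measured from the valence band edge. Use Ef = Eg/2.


Step 1: For an intrinsic semiconductor, the Fermi level sits at midgap.
Step 2: Ef = Eg / 2 = 1.786 / 2 = 0.893 eV

0.893


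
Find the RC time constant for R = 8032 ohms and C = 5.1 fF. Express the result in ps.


Step 1: tau = R * C
Step 2: tau = 8032 * 5.1 fF = 8032 * 5.1e-15 F
Step 3: tau = 4.09632e-11 s = 40.9632 ps

40.9632


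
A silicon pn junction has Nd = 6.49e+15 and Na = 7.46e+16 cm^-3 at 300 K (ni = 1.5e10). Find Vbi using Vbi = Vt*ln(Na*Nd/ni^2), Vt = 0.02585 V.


Step 1: Compute Na*Nd/ni^2 = 7.46e+16 * 6.49e+15 / (1.5e10)^2 = 2.1518e+12
Step 2: ln(2.1518e+12) = 28.3973
Step 3: Vbi = 0.02585 * 28.3973 = 0.734 V

0.734


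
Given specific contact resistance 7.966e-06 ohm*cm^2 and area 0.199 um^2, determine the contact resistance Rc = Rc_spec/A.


Step 1: Convert area to cm^2: 0.199 um^2 = 1.9900e-09 cm^2
Step 2: Rc = Rc_spec / A = 7.966e-06 / 1.9900e-09
Step 3: Rc = 4.00e+03 ohms

4.00e+03


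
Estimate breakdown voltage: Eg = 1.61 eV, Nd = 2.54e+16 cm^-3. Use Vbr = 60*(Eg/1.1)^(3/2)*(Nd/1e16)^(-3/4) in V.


Step 1: Eg/1.1 = 1.61/1.1 = 1.463636
Step 2: (Eg/1.1)^1.5 = 1.463636^1.5 = 1.770719
Step 3: (Nd/1e16)^(-0.75) = (2.54)^(-0.75) = 0.497021
Step 4: Vbr = 60 * 1.770719 * 0.497021 = 52.8 V

52.8


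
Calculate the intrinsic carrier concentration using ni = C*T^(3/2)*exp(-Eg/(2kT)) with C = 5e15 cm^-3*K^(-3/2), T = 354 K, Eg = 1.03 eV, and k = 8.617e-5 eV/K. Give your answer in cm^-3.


Step 1: Compute kT = 8.617e-5 * 354 = 0.03050418 eV
Step 2: Exponent = -Eg/(2kT) = -1.03/(2*0.03050418) = -16.88293
Step 3: T^(3/2) = 354^1.5 = 6660.47
Step 4: ni = 5e15 * 6660.47 * exp(-16.88293) = 1.55e+12 cm^-3

1.55e+12


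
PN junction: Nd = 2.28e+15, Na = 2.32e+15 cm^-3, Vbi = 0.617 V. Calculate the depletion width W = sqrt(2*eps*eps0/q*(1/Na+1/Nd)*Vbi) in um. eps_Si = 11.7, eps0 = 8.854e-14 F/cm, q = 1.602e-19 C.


Step 1: 1/Na + 1/Nd = 1/2.32e+15 + 1/2.28e+15 = 8.69631e-16
Step 2: 2*eps*eps0/q = 2*11.7*8.854e-14/1.602e-19 = 1.293281e+07
Step 3: W^2 = 1.293281e+07 * 8.69631e-16 * 0.617 = 6.93926e-09
Step 4: W = sqrt(6.93926e-09) = 8.330e-05 cm = 0.833 um

0.833


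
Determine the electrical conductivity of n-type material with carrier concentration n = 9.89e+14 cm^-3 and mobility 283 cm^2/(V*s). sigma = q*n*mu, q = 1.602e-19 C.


Step 1: sigma = q * n * mu
Step 2: sigma = 1.602e-19 * 9.89e+14 * 283
Step 3: sigma = 4.484e-02 S/cm

4.484e-02


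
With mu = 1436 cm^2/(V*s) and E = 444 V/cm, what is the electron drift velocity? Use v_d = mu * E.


Step 1: v_d = mu * E
Step 2: v_d = 1436 * 444 = 637584
Step 3: v_d = 6.38e+05 cm/s

6.38e+05


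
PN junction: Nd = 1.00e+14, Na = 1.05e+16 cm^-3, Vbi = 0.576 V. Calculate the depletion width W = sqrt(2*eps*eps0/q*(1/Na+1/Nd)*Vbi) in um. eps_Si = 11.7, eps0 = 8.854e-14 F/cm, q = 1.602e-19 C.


Step 1: 1/Na + 1/Nd = 1/1.05e+16 + 1/1.00e+14 = 1.00952e-14
Step 2: 2*eps*eps0/q = 2*11.7*8.854e-14/1.602e-19 = 1.293281e+07
Step 3: W^2 = 1.293281e+07 * 1.00952e-14 * 0.576 = 7.52022e-08
Step 4: W = sqrt(7.52022e-08) = 2.742e-04 cm = 2.742 um

2.742


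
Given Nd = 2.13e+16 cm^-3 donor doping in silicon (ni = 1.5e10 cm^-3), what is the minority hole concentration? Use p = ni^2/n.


Step 1: Since Nd >> ni, n ≈ Nd = 2.13e+16 cm^-3
Step 2: p = ni^2 / n = (1.5e10)^2 / 2.13e+16
Step 3: p = 2.25e20 / 2.13e+16 = 1.06e+04 cm^-3

1.06e+04


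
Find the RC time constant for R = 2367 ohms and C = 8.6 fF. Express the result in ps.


Step 1: tau = R * C
Step 2: tau = 2367 * 8.6 fF = 2367 * 8.6e-15 F
Step 3: tau = 2.03562e-11 s = 20.3562 ps

20.3562


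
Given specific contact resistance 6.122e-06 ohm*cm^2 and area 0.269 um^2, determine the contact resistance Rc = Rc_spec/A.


Step 1: Convert area to cm^2: 0.269 um^2 = 2.6900e-09 cm^2
Step 2: Rc = Rc_spec / A = 6.122e-06 / 2.6900e-09
Step 3: Rc = 2.28e+03 ohms

2.28e+03


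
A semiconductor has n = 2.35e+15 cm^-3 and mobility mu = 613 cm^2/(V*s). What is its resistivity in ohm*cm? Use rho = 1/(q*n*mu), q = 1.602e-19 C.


Step 1: sigma = q * n * mu = 1.602e-19 * 2.35e+15 * 613 = 2.30776e-01 S/cm
Step 2: rho = 1 / sigma = 1 / 2.30776e-01 = 4.333 ohm*cm

4.333


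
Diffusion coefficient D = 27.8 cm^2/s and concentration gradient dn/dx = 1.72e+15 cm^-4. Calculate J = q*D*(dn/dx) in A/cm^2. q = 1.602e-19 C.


Step 1: J = q * D * (dn/dx)
Step 2: J = 1.602e-19 * 27.8 * 1.72e+15
Step 3: J = 7.66e-03 A/cm^2

7.66e-03


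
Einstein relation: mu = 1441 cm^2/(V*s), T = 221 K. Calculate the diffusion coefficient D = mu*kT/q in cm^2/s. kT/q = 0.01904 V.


Step 1: D = mu * (kT/q)
Step 2: D = 1441 * 0.01904
Step 3: D = 27.44 cm^2/s

27.44


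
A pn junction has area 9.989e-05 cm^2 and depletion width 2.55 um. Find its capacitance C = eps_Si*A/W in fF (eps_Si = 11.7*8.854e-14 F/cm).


Step 1: eps_Si = 11.7 * 8.854e-14 = 1.035918e-12 F/cm
Step 2: W in cm = 2.55 * 1e-4 = 2.55e-04 cm
Step 3: C = 1.035918e-12 * 9.989e-05 / 2.55e-04 = 4.057955e-13 F
Step 4: C = 405.8 fF

405.8


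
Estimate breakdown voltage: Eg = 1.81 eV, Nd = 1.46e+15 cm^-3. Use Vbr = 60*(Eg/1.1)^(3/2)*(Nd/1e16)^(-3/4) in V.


Step 1: Eg/1.1 = 1.81/1.1 = 1.645455
Step 2: (Eg/1.1)^1.5 = 1.645455^1.5 = 2.110712
Step 3: (Nd/1e16)^(-0.75) = (0.146)^(-0.75) = 4.233849
Step 4: Vbr = 60 * 2.110712 * 4.233849 = 536.2 V

536.2


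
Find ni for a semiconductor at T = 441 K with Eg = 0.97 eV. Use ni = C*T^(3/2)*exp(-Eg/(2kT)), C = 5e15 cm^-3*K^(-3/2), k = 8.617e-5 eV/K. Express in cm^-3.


Step 1: Compute kT = 8.617e-5 * 441 = 0.03800097 eV
Step 2: Exponent = -Eg/(2kT) = -0.97/(2*0.03800097) = -12.76283
Step 3: T^(3/2) = 441^1.5 = 9261.00
Step 4: ni = 5e15 * 9261.00 * exp(-12.76283) = 1.33e+14 cm^-3

1.33e+14


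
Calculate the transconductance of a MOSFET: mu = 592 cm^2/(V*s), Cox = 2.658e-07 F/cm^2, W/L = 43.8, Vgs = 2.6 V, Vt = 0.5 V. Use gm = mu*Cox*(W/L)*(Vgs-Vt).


Step 1: Vov = Vgs - Vt = 2.6 - 0.5 = 2.1 V
Step 2: gm = mu * Cox * (W/L) * Vov
Step 3: gm = 592 * 2.658e-07 * 43.8 * 2.1 = 1.45e-02 S

1.45e-02


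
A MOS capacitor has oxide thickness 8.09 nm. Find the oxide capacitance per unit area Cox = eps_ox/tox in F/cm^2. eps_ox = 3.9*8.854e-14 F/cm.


Step 1: eps_ox = 3.9 * 8.854e-14 = 3.45306e-13 F/cm
Step 2: tox in cm = 8.09 nm * 1e-7 = 8.0900e-07 cm
Step 3: Cox = 3.45306e-13 / 8.0900e-07 = 4.27e-07 F/cm^2

4.27e-07


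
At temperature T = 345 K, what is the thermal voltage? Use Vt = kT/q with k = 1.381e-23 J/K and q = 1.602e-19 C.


Step 1: kT = 1.381e-23 * 345 = 4.76445e-21 J
Step 2: Vt = kT/q = 4.76445e-21 / 1.602e-19
Step 3: Vt = 0.02974 V

0.02974


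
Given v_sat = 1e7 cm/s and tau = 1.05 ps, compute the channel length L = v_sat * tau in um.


Step 1: tau in seconds = 1.05 ps * 1e-12 = 1.0500e-12 s
Step 2: L = v_sat * tau = 1e7 * 1.0500e-12 = 1.0500e-05 cm
Step 3: L in um = 1.0500e-05 * 1e4 = 0.105 um

0.105


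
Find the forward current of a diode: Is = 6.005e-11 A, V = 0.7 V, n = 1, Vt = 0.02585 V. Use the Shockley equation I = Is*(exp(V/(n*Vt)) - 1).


Step 1: V/(n*Vt) = 0.7/(1*0.02585) = 27.0793
Step 2: exp(27.0793) = 5.7596e+11
Step 3: I = 6.005e-11 * (5.7596e+11 - 1) = 3.46e+01 A

3.46e+01


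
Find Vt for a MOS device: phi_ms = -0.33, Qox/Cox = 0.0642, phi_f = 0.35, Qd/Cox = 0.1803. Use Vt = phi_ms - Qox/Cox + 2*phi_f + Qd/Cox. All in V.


Step 1: Vt = phi_ms - Qox/Cox + 2*phi_f + Qd/Cox
Step 2: Vt = -0.33 - 0.0642 + 2*0.35 + 0.1803
Step 3: Vt = -0.33 - 0.0642 + 0.7 + 0.1803
Step 4: Vt = 0.4861 V

0.4861


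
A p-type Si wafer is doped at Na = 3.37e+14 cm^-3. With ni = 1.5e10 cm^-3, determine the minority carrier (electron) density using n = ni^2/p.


Step 1: Majority hole concentration p ≈ Na = 3.37e+14 cm^-3
Step 2: n = ni^2 / Na = (1.5e10)^2 / 3.37e+14
Step 3: n = 6.68e+05 cm^-3

6.68e+05


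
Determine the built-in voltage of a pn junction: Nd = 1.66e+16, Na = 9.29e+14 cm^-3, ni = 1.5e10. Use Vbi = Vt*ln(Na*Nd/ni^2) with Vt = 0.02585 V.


Step 1: Compute Na*Nd/ni^2 = 9.29e+14 * 1.66e+16 / (1.5e10)^2 = 6.8540e+10
Step 2: ln(6.8540e+10) = 24.9507
Step 3: Vbi = 0.02585 * 24.9507 = 0.645 V

0.645


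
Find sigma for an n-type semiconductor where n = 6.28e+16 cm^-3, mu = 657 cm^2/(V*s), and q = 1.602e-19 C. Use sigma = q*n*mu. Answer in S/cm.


Step 1: sigma = q * n * mu
Step 2: sigma = 1.602e-19 * 6.28e+16 * 657
Step 3: sigma = 6.610e+00 S/cm

6.610e+00


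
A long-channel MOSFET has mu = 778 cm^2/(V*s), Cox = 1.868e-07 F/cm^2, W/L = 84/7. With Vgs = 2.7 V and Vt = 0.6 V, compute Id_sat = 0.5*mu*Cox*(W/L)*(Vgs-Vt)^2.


Step 1: Overdrive voltage Vov = Vgs - Vt = 2.7 - 0.6 = 2.1 V
Step 2: W/L = 84/7 = 12
Step 3: Id = 0.5 * 778 * 1.868e-07 * 12 * 2.1^2
Step 4: Id = 3.85e-03 A

3.85e-03


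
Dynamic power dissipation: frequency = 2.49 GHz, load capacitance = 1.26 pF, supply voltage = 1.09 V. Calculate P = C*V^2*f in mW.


Step 1: V^2 = 1.09^2 = 1.1881 V^2
Step 2: P = C*V^2*f = 1.26e-12 F * 1.1881 * 2.49e9 Hz
Step 3: P = 3.72754494e-03 W
Step 4: P = 3.728 mW

3.728


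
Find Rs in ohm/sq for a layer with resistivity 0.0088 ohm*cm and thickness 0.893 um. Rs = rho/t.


Step 1: Convert thickness to cm: t = 0.893 um = 8.9300e-05 cm
Step 2: Rs = rho / t = 0.0088 / 8.9300e-05
Step 3: Rs = 98.5 ohm/sq

98.5


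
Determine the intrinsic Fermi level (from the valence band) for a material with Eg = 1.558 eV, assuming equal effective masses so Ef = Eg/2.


Step 1: For an intrinsic semiconductor, the Fermi level sits at midgap.
Step 2: Ef = Eg / 2 = 1.558 / 2 = 0.779 eV

0.779


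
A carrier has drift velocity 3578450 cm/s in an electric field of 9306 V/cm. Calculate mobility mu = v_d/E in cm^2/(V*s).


Step 1: mu = v_d / E
Step 2: mu = 3578450 / 9306
Step 3: mu = 384.53 cm^2/(V*s)

384.53


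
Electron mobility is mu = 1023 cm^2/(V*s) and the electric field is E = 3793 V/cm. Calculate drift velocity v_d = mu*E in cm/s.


Step 1: v_d = mu * E
Step 2: v_d = 1023 * 3793 = 3880239
Step 3: v_d = 3.88e+06 cm/s

3.88e+06


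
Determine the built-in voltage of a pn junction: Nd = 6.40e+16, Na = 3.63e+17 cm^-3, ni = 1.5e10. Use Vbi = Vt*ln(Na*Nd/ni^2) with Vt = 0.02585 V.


Step 1: Compute Na*Nd/ni^2 = 3.63e+17 * 6.40e+16 / (1.5e10)^2 = 1.0325e+14
Step 2: ln(1.0325e+14) = 32.2682
Step 3: Vbi = 0.02585 * 32.2682 = 0.834 V

0.834


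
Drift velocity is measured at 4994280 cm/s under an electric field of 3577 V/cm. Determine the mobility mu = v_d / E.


Step 1: mu = v_d / E
Step 2: mu = 4994280 / 3577
Step 3: mu = 1396.22 cm^2/(V*s)

1396.22


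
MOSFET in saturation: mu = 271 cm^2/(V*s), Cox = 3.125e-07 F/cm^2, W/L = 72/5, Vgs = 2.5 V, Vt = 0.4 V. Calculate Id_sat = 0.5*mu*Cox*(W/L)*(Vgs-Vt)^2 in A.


Step 1: Overdrive voltage Vov = Vgs - Vt = 2.5 - 0.4 = 2.1 V
Step 2: W/L = 72/5 = 14.4
Step 3: Id = 0.5 * 271 * 3.125e-07 * 14.4 * 2.1^2
Step 4: Id = 2.69e-03 A

2.69e-03


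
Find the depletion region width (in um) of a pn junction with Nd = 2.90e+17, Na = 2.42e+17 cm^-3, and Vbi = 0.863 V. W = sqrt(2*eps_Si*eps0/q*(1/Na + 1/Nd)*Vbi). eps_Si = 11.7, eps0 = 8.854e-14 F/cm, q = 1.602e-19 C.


Step 1: 1/Na + 1/Nd = 1/2.42e+17 + 1/2.90e+17 = 7.58051e-18
Step 2: 2*eps*eps0/q = 2*11.7*8.854e-14/1.602e-19 = 1.293281e+07
Step 3: W^2 = 1.293281e+07 * 7.58051e-18 * 0.863 = 8.46062e-11
Step 4: W = sqrt(8.46062e-11) = 9.198e-06 cm = 0.09198 um

0.09198


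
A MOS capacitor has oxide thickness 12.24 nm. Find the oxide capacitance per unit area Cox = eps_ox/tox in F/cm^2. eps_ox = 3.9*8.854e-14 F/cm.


Step 1: eps_ox = 3.9 * 8.854e-14 = 3.45306e-13 F/cm
Step 2: tox in cm = 12.24 nm * 1e-7 = 1.2240e-06 cm
Step 3: Cox = 3.45306e-13 / 1.2240e-06 = 2.82e-07 F/cm^2

2.82e-07


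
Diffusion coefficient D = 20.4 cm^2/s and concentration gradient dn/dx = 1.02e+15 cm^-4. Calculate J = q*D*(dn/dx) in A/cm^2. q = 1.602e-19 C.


Step 1: J = q * D * (dn/dx)
Step 2: J = 1.602e-19 * 20.4 * 1.02e+15
Step 3: J = 3.33e-03 A/cm^2

3.33e-03


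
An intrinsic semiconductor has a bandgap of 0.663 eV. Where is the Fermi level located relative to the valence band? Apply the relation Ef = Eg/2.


Step 1: For an intrinsic semiconductor, the Fermi level sits at midgap.
Step 2: Ef = Eg / 2 = 0.663 / 2 = 0.3315 eV

0.3315


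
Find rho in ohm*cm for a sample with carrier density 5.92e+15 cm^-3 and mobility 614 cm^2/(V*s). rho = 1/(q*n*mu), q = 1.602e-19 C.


Step 1: sigma = q * n * mu = 1.602e-19 * 5.92e+15 * 614 = 5.82308e-01 S/cm
Step 2: rho = 1 / sigma = 1 / 5.82308e-01 = 1.717 ohm*cm

1.717


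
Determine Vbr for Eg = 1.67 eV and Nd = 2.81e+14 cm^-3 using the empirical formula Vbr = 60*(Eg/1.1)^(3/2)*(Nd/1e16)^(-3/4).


Step 1: Eg/1.1 = 1.67/1.1 = 1.518182
Step 2: (Eg/1.1)^1.5 = 1.518182^1.5 = 1.870621
Step 3: (Nd/1e16)^(-0.75) = (0.0281)^(-0.75) = 14.570359
Step 4: Vbr = 60 * 1.870621 * 14.570359 = 1635.3 V

1635.3


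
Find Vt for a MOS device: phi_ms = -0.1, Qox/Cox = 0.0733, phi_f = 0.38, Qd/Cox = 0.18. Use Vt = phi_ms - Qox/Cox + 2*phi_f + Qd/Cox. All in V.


Step 1: Vt = phi_ms - Qox/Cox + 2*phi_f + Qd/Cox
Step 2: Vt = -0.1 - 0.0733 + 2*0.38 + 0.18
Step 3: Vt = -0.1 - 0.0733 + 0.76 + 0.18
Step 4: Vt = 0.7667 V

0.7667


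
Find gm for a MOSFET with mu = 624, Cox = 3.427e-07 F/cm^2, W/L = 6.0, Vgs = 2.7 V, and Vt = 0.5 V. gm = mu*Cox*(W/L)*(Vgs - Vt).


Step 1: Vov = Vgs - Vt = 2.7 - 0.5 = 2.2 V
Step 2: gm = mu * Cox * (W/L) * Vov
Step 3: gm = 624 * 3.427e-07 * 6.0 * 2.2 = 2.82e-03 S

2.82e-03


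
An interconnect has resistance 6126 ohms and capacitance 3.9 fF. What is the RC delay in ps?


Step 1: tau = R * C
Step 2: tau = 6126 * 3.9 fF = 6126 * 3.9e-15 F
Step 3: tau = 2.38914e-11 s = 23.8914 ps

23.8914


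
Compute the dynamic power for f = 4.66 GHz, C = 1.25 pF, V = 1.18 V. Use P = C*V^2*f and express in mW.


Step 1: V^2 = 1.18^2 = 1.3924 V^2
Step 2: P = C*V^2*f = 1.25e-12 F * 1.3924 * 4.66e9 Hz
Step 3: P = 8.11073e-03 W
Step 4: P = 8.111 mW

8.111


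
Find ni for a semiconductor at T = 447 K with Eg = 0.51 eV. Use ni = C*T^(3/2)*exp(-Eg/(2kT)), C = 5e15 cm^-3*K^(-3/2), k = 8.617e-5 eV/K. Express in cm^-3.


Step 1: Compute kT = 8.617e-5 * 447 = 0.03851799 eV
Step 2: Exponent = -Eg/(2kT) = -0.51/(2*0.03851799) = -6.62028
Step 3: T^(3/2) = 447^1.5 = 9450.64
Step 4: ni = 5e15 * 9450.64 * exp(-6.62028) = 6.30e+16 cm^-3

6.30e+16


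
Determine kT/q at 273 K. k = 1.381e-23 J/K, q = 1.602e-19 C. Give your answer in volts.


Step 1: kT = 1.381e-23 * 273 = 3.77013e-21 J
Step 2: Vt = kT/q = 3.77013e-21 / 1.602e-19
Step 3: Vt = 0.02353 V

0.02353


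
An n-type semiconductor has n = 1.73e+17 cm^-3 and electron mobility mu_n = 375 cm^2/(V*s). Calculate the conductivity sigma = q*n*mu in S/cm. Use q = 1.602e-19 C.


Step 1: sigma = q * n * mu
Step 2: sigma = 1.602e-19 * 1.73e+17 * 375
Step 3: sigma = 1.039e+01 S/cm

1.039e+01


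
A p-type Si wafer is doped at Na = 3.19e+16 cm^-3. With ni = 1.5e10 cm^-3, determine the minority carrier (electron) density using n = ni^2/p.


Step 1: Majority hole concentration p ≈ Na = 3.19e+16 cm^-3
Step 2: n = ni^2 / Na = (1.5e10)^2 / 3.19e+16
Step 3: n = 7.05e+03 cm^-3

7.05e+03


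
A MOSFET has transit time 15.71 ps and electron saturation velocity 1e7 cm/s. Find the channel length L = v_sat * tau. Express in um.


Step 1: tau in seconds = 15.71 ps * 1e-12 = 1.5710e-11 s
Step 2: L = v_sat * tau = 1e7 * 1.5710e-11 = 1.5710e-04 cm
Step 3: L in um = 1.5710e-04 * 1e4 = 1.571 um

1.571


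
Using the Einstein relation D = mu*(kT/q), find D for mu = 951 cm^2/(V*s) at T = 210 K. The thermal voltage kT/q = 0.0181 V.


Step 1: D = mu * (kT/q)
Step 2: D = 951 * 0.0181
Step 3: D = 17.21 cm^2/s

17.21


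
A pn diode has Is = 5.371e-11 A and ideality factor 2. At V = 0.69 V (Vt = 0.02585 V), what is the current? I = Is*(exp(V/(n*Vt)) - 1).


Step 1: V/(n*Vt) = 0.69/(2*0.02585) = 13.3462
Step 2: exp(13.3462) = 6.2543e+05
Step 3: I = 5.371e-11 * (6.2543e+05 - 1) = 3.36e-05 A

3.36e-05


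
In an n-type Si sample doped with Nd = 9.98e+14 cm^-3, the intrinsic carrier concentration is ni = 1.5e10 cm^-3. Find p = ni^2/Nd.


Step 1: Since Nd >> ni, n ≈ Nd = 9.98e+14 cm^-3
Step 2: p = ni^2 / n = (1.5e10)^2 / 9.98e+14
Step 3: p = 2.25e20 / 9.98e+14 = 2.25e+05 cm^-3

2.25e+05


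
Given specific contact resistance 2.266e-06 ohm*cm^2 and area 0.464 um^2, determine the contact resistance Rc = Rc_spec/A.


Step 1: Convert area to cm^2: 0.464 um^2 = 4.6400e-09 cm^2
Step 2: Rc = Rc_spec / A = 2.266e-06 / 4.6400e-09
Step 3: Rc = 4.88e+02 ohms

4.88e+02


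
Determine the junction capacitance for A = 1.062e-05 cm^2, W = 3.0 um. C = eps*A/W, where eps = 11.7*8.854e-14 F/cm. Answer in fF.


Step 1: eps_Si = 11.7 * 8.854e-14 = 1.035918e-12 F/cm
Step 2: W in cm = 3.0 * 1e-4 = 3.00e-04 cm
Step 3: C = 1.035918e-12 * 1.062e-05 / 3.00e-04 = 3.667150e-14 F
Step 4: C = 36.67 fF

36.67


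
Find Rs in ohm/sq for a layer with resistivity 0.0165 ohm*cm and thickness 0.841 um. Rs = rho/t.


Step 1: Convert thickness to cm: t = 0.841 um = 8.4100e-05 cm
Step 2: Rs = rho / t = 0.0165 / 8.4100e-05
Step 3: Rs = 196.2 ohm/sq

196.2


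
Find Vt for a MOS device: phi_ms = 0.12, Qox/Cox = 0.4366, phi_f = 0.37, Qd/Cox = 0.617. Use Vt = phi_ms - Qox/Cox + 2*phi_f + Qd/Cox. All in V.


Step 1: Vt = phi_ms - Qox/Cox + 2*phi_f + Qd/Cox
Step 2: Vt = 0.12 - 0.4366 + 2*0.37 + 0.617
Step 3: Vt = 0.12 - 0.4366 + 0.74 + 0.617
Step 4: Vt = 1.0404 V

1.0404


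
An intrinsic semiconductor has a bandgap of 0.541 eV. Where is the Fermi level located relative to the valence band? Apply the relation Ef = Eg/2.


Step 1: For an intrinsic semiconductor, the Fermi level sits at midgap.
Step 2: Ef = Eg / 2 = 0.541 / 2 = 0.2705 eV

0.2705


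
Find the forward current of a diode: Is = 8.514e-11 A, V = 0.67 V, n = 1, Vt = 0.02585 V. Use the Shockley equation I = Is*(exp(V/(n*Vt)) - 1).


Step 1: V/(n*Vt) = 0.67/(1*0.02585) = 25.9188
Step 2: exp(25.9188) = 1.8046e+11
Step 3: I = 8.514e-11 * (1.8046e+11 - 1) = 1.54e+01 A

1.54e+01


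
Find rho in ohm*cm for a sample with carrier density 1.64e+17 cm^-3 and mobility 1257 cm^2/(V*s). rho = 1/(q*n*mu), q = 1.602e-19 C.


Step 1: sigma = q * n * mu = 1.602e-19 * 1.64e+17 * 1257 = 3.30249e+01 S/cm
Step 2: rho = 1 / sigma = 1 / 3.30249e+01 = 0.03028 ohm*cm

0.03028


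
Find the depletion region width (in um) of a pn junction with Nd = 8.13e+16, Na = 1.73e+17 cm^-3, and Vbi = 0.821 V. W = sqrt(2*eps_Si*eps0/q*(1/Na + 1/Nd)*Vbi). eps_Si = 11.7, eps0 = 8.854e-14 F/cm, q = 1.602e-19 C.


Step 1: 1/Na + 1/Nd = 1/1.73e+17 + 1/8.13e+16 = 1.80805e-17
Step 2: 2*eps*eps0/q = 2*11.7*8.854e-14/1.602e-19 = 1.293281e+07
Step 3: W^2 = 1.293281e+07 * 1.80805e-17 * 0.821 = 1.91976e-10
Step 4: W = sqrt(1.91976e-10) = 1.386e-05 cm = 0.1386 um

0.1386


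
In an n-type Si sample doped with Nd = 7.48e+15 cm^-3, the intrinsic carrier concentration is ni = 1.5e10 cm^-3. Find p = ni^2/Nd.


Step 1: Since Nd >> ni, n ≈ Nd = 7.48e+15 cm^-3
Step 2: p = ni^2 / n = (1.5e10)^2 / 7.48e+15
Step 3: p = 2.25e20 / 7.48e+15 = 3.01e+04 cm^-3

3.01e+04


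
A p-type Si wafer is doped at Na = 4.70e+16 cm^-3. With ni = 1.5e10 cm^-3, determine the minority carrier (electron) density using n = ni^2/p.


Step 1: Majority hole concentration p ≈ Na = 4.70e+16 cm^-3
Step 2: n = ni^2 / Na = (1.5e10)^2 / 4.70e+16
Step 3: n = 4.79e+03 cm^-3

4.79e+03
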